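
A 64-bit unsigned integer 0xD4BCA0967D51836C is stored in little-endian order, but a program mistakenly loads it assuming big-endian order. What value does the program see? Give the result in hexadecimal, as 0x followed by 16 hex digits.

Stored little-endian, the bytes at ascending addresses are 6C 83 51 7D 96 A0 BC D4.
Read back as big-endian, the last byte is least significant, giving 0x6C83517D96A0BCD4.

0x6C83517D96A0BCD4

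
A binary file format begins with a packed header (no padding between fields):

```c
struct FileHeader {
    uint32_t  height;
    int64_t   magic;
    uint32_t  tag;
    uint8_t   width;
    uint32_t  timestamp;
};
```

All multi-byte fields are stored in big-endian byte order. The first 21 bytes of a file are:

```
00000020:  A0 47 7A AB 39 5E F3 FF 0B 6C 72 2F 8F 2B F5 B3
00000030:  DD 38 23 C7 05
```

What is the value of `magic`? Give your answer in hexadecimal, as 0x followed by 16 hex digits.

0x395EF3FF0B6C722F

`magic` follows `height` (4 bytes), so it starts at byte offset 4 and occupies 8 bytes.
Bytes at offsets 4..11: 39 5E F3 FF 0B 6C 72 2F.
In big-endian order the high byte comes first in memory.
The bytes are already most-significant first: 0x395EF3FF0B6C722F.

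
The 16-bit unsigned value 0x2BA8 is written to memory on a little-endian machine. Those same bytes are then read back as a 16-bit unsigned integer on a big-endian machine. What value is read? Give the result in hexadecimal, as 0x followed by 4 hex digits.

0xA82B

Stored little-endian, the bytes at ascending addresses are A8 2B.
Read back as big-endian, the last byte is least significant, giving 0xA82B.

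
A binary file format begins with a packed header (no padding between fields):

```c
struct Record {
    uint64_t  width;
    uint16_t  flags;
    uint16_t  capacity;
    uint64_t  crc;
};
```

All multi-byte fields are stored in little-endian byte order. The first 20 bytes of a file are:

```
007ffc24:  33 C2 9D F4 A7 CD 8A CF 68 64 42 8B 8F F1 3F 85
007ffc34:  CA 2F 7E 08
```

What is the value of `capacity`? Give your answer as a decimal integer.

`capacity` follows `width` (8 B), `flags` (2 B), so it starts at offset 8 + 2 = 10 and occupies 2 bytes.
Bytes at offsets 10..11: 42 8B.
In little-endian order the low byte comes first in memory.
Reassemble most-significant byte first: 8B 42 → 0x8B42.
0x8B42 = 35650.

35650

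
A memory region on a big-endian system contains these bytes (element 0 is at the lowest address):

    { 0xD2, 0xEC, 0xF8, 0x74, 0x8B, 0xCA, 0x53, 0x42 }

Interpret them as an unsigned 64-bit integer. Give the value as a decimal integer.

15198796021913768770

Big-endian: lowest address holds the most-significant byte.
The bytes are already most-significant first: 0xD2ECF8748BCA5342.
0xD2ECF8748BCA5342 = 15198796021913768770.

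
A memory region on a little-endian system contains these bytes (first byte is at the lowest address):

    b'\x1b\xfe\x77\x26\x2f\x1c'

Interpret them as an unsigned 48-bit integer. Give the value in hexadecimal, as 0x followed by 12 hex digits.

0x1C2F2677FE1B

Little-endian stores the least-significant byte at the lowest address.
Reassemble most-significant byte first: 1C 2F 26 77 FE 1B → 0x1C2F2677FE1B.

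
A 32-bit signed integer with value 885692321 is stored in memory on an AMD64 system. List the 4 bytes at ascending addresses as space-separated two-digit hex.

885692321 in hexadecimal, padded to 32 bits, is 0x34CA97A1.
Split into bytes (most-significant first): 34 CA 97 A1.
In little-endian order the low byte comes first in memory.
So at ascending addresses the bytes are A1 97 CA 34.

A1 97 CA 34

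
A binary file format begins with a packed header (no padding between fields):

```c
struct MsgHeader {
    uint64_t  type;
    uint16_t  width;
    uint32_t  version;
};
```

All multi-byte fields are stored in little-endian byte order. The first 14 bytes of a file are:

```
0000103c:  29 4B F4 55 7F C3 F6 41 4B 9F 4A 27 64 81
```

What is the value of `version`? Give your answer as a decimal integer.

`version` follows `type` (8 B), `width` (2 B), so it starts at offset 8 + 2 = 10 and occupies 4 bytes.
Bytes at offsets 10..13: 4A 27 64 81.
Little-endian stores the least-significant byte at the lowest address.
Reassemble most-significant byte first: 81 64 27 4A → 0x8164274A.
0x8164274A = 2170824522.

2170824522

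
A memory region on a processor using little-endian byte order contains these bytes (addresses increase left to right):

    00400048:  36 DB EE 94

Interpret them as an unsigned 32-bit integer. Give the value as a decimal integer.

2498681654

In little-endian order the low byte comes first in memory.
Reassemble most-significant byte first: 94 EE DB 36 → 0x94EEDB36.
0x94EEDB36 = 2498681654.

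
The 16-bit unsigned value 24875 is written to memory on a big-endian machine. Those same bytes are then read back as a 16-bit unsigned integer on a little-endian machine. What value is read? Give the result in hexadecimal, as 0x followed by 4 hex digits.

0x2B61

24875 in 16-bit hexadecimal is 0x612B.
Stored big-endian, the bytes at ascending addresses are 61 2B.
Read back as little-endian, the first byte is least significant, giving 0x2B61.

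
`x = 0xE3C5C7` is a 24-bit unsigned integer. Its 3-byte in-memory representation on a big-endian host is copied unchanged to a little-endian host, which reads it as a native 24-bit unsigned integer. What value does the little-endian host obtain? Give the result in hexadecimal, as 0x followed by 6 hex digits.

Stored big-endian, the bytes at ascending addresses are E3 C5 C7.
Read back as little-endian, the first byte is least significant, giving 0xC7C5E3.

0xC7C5E3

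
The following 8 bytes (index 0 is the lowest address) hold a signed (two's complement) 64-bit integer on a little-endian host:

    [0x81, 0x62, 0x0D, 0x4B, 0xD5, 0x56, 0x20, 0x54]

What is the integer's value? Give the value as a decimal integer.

6061940572527878785

In little-endian order the low byte comes first in memory.
Reassemble most-significant byte first: 54 20 56 D5 4B 0D 62 81 → 0x542056D54B0D6281.
0x542056D54B0D6281 = 6061940572527878785.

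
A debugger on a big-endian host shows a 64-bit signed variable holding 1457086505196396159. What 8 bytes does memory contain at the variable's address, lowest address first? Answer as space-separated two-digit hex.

1457086505196396159 in hexadecimal, padded to 64 bits, is 0x14389C74DD3F1E7F.
Split into bytes (most-significant first): 14 38 9C 74 DD 3F 1E 7F.
Big-endian: lowest address holds the most-significant byte.
So the memory order matches the most-significant-first order: 14 38 9C 74 DD 3F 1E 7F.

14 38 9C 74 DD 3F 1E 7F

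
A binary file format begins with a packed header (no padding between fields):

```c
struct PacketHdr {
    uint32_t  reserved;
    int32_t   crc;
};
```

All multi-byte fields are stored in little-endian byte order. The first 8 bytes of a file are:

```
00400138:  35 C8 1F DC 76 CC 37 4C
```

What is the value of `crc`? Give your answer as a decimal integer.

1278725238

`crc` follows `reserved` (4 bytes), so it starts at byte offset 4 and occupies 4 bytes.
Bytes at offsets 4..7: 76 CC 37 4C.
Little-endian stores the least-significant byte at the lowest address.
Reassemble most-significant byte first: 4C 37 CC 76 → 0x4C37CC76.
0x4C37CC76 = 1278725238.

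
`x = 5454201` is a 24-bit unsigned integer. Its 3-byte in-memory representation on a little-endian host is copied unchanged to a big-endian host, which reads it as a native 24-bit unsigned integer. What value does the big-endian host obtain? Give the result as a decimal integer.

5454201 in 24-bit hexadecimal is 0x533979.
Stored little-endian, the bytes at ascending addresses are 79 39 53.
Read back as big-endian, the last byte is least significant, giving 0x793953.
0x793953 = 7944531.

7944531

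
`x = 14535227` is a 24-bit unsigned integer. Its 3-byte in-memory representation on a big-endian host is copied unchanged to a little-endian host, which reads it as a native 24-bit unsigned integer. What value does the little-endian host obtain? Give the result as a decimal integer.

3918557

14535227 in 24-bit hexadecimal is 0xDDCA3B.
Stored big-endian, the bytes at ascending addresses are DD CA 3B.
Read back as little-endian, the first byte is least significant, giving 0x3BCADD.
0x3BCADD = 3918557.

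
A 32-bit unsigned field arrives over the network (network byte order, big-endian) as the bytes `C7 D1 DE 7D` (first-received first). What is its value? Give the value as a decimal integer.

In big-endian order the high byte comes first in memory.
The bytes are already most-significant first: 0xC7D1DE7D.
0xC7D1DE7D = 3352419965.

3352419965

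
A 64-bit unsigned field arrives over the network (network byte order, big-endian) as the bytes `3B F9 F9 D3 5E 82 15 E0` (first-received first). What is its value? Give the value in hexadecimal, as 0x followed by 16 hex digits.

In big-endian order the high byte comes first in memory.
The bytes are already most-significant first: 0x3BF9F9D35E8215E0.

0x3BF9F9D35E8215E0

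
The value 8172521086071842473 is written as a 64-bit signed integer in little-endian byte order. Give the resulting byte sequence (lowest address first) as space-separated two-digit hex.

A9 A6 B3 BE A0 A0 6A 71

8172521086071842473 in hexadecimal, padded to 64 bits, is 0x716AA0A0BEB3A6A9.
Split into bytes (most-significant first): 71 6A A0 A0 BE B3 A6 A9.
Little-endian stores the least-significant byte at the lowest address.
So at ascending addresses the bytes are A9 A6 B3 BE A0 A0 6A 71.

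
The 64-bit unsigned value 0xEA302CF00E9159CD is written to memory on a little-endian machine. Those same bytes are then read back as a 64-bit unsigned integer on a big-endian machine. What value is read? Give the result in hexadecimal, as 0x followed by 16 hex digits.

Stored little-endian, the bytes at ascending addresses are CD 59 91 0E F0 2C 30 EA.
Read back as big-endian, the last byte is least significant, giving 0xCD59910EF02C30EA.

0xCD59910EF02C30EA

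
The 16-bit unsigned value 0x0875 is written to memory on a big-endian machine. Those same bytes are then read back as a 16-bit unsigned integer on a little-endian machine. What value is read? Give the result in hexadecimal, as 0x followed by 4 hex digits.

Stored big-endian, the bytes at ascending addresses are 08 75.
Read back as little-endian, the first byte is least significant, giving 0x7508.

0x7508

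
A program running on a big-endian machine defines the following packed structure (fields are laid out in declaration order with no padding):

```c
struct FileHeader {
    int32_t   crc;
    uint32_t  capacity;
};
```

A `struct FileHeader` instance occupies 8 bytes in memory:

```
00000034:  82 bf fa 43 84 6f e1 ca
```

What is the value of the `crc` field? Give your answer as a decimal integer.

`crc` is the first field, at byte offset 0, occupying 4 bytes.
Bytes at offsets 0..3: 82 BF FA 43.
Big-endian: lowest address holds the most-significant byte.
The bytes are already most-significant first: 0x82BFFA43.
Top bit is set, so as a signed 32-bit value this is 0x82BFFA43 − 2^32 = -2101347773.

-2101347773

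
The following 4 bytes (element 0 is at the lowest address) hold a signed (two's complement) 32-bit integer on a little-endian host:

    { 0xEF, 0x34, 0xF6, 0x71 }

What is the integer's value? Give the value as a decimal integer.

1911960815

Little-endian: lowest address holds the least-significant byte.
Reassemble most-significant byte first: 71 F6 34 EF → 0x71F634EF.
0x71F634EF = 1911960815.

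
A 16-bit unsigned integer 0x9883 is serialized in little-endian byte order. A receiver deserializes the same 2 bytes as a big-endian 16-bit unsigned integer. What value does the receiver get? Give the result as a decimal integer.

Stored little-endian, the bytes at ascending addresses are 83 98.
Read back as big-endian, the last byte is least significant, giving 0x8398.
0x8398 = 33688.

33688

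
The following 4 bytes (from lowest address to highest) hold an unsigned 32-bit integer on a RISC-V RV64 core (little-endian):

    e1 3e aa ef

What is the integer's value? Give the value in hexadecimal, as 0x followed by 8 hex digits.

0xEFAA3EE1

In little-endian order the low byte comes first in memory.
Reassemble most-significant byte first: EF AA 3E E1 → 0xEFAA3EE1.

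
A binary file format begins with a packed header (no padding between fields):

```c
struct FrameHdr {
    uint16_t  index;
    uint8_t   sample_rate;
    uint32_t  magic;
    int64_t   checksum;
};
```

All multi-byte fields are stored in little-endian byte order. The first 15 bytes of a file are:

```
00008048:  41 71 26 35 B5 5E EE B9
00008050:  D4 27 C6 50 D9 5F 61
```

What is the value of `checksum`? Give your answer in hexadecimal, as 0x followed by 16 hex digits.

0x615FD950C627D4B9

`checksum` follows `index` (2 B), `sample_rate` (1 B), `magic` (4 B), so it starts at offset 2 + 1 + 4 = 7 and occupies 8 bytes.
Bytes at offsets 7..14: B9 D4 27 C6 50 D9 5F 61.
Little-endian: lowest address holds the least-significant byte.
Reassemble most-significant byte first: 61 5F D9 50 C6 27 D4 B9 → 0x615FD950C627D4B9.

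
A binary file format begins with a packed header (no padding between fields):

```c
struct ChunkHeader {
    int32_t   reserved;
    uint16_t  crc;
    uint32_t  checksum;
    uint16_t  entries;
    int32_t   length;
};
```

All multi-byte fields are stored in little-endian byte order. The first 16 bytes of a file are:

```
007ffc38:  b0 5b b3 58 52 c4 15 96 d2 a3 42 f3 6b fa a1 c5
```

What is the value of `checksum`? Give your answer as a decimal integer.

2748487189

`checksum` follows `reserved` (4 B), `crc` (2 B), so it starts at offset 4 + 2 = 6 and occupies 4 bytes.
Bytes at offsets 6..9: 15 96 D2 A3.
Little-endian: lowest address holds the least-significant byte.
Reassemble most-significant byte first: A3 D2 96 15 → 0xA3D29615.
0xA3D29615 = 2748487189.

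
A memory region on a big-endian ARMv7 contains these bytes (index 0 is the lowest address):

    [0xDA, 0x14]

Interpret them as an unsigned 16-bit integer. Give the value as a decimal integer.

55828

Big-endian stores the most-significant byte at the lowest address.
The bytes are already most-significant first: 0xDA14.
0xDA14 = 55828.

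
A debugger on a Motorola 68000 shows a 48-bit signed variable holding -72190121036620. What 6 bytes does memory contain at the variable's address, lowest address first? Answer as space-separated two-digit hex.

Two's complement of -72190121036620 in 48 bits: 72190121036620 = 0x41A812854B4C; invert → 0xBE57ED7AB4B3; add 1 → 0xBE57ED7AB4B4.
Split into bytes (most-significant first): BE 57 ED 7A B4 B4.
In big-endian order the high byte comes first in memory.
So the memory order matches the most-significant-first order: BE 57 ED 7A B4 B4.

BE 57 ED 7A B4 B4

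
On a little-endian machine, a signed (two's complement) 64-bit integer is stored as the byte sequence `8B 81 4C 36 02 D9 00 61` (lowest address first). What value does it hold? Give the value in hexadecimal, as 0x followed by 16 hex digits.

In little-endian order the low byte comes first in memory.
Reassemble most-significant byte first: 61 00 D9 02 36 4C 81 8B → 0x6100D902364C818B.

0x6100D902364C818B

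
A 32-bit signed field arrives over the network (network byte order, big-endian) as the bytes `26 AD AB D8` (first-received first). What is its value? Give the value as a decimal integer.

Big-endian: lowest address holds the most-significant byte.
The bytes are already most-significant first: 0x26ADABD8.
0x26ADABD8 = 648915928.

648915928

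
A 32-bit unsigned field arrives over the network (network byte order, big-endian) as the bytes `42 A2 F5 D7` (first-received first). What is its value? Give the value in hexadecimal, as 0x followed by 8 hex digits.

In big-endian order the high byte comes first in memory.
The bytes are already most-significant first: 0x42A2F5D7.

0x42A2F5D7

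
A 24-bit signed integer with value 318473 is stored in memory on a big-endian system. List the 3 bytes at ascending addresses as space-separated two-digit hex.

318473 in hexadecimal, padded to 24 bits, is 0x04DC09.
Split into bytes (most-significant first): 04 DC 09.
Big-endian stores the most-significant byte at the lowest address.
So the memory order matches the most-significant-first order: 04 DC 09.

04 DC 09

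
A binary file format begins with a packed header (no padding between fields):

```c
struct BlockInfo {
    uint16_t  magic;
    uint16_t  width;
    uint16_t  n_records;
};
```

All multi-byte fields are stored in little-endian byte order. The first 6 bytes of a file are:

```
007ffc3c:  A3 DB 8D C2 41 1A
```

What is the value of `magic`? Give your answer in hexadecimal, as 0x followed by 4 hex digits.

0xDBA3

`magic` is the first field, at byte offset 0, occupying 2 bytes.
Bytes at offsets 0..1: A3 DB.
In little-endian order the low byte comes first in memory.
Reassemble most-significant byte first: DB A3 → 0xDBA3.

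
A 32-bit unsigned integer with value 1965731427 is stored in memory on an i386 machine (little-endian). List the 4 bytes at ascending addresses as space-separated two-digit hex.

63 AE 2A 75

1965731427 in hexadecimal, padded to 32 bits, is 0x752AAE63.
Split into bytes (most-significant first): 75 2A AE 63.
Little-endian: lowest address holds the least-significant byte.
So at ascending addresses the bytes are 63 AE 2A 75.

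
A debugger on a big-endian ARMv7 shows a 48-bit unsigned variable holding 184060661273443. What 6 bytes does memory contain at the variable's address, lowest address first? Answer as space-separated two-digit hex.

184060661273443 in hexadecimal, padded to 48 bits, is 0xA766F6551363.
Split into bytes (most-significant first): A7 66 F6 55 13 63.
Big-endian stores the most-significant byte at the lowest address.
So the memory order matches the most-significant-first order: A7 66 F6 55 13 63.

A7 66 F6 55 13 63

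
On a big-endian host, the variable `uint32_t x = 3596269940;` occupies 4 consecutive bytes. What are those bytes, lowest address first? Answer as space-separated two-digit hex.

3596269940 in hexadecimal, padded to 32 bits, is 0xD65AB974.
Split into bytes (most-significant first): D6 5A B9 74.
In big-endian order the high byte comes first in memory.
So the memory order matches the most-significant-first order: D6 5A B9 74.

D6 5A B9 74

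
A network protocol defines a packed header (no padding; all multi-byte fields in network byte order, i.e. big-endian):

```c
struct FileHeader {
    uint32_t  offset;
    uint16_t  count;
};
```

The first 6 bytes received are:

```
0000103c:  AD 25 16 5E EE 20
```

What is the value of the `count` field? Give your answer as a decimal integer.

`count` follows `offset` (4 bytes), so it starts at byte offset 4 and occupies 2 bytes.
Bytes at offsets 4..5: EE 20.
In big-endian order the high byte comes first in memory.
The bytes are already most-significant first: 0xEE20.
0xEE20 = 60960.

60960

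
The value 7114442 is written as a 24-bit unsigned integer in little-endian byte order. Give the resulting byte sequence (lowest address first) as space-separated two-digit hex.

CA 8E 6C

7114442 in hexadecimal, padded to 24 bits, is 0x6C8ECA.
Split into bytes (most-significant first): 6C 8E CA.
Little-endian: lowest address holds the least-significant byte.
So at ascending addresses the bytes are CA 8E 6C.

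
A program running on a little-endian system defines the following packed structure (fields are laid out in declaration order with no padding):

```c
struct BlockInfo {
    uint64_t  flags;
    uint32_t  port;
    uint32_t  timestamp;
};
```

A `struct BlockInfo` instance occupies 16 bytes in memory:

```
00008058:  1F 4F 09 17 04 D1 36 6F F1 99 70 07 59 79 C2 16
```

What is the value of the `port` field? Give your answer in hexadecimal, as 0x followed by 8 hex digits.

0x077099F1

`port` follows `flags` (8 bytes), so it starts at byte offset 8 and occupies 4 bytes.
Bytes at offsets 8..11: F1 99 70 07.
In little-endian order the low byte comes first in memory.
Reassemble most-significant byte first: 07 70 99 F1 → 0x077099F1.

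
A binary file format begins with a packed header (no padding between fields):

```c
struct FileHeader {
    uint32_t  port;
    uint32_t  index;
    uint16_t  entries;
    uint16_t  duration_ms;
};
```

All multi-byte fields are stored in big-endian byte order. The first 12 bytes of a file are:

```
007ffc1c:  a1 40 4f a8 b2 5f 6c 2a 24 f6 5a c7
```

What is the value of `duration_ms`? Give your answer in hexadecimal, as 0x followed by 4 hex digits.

`duration_ms` follows `port` (4 B), `index` (4 B), `entries` (2 B), so it starts at offset 4 + 4 + 2 = 10 and occupies 2 bytes.
Bytes at offsets 10..11: 5A C7.
Big-endian: lowest address holds the most-significant byte.
The bytes are already most-significant first: 0x5AC7.

0x5AC7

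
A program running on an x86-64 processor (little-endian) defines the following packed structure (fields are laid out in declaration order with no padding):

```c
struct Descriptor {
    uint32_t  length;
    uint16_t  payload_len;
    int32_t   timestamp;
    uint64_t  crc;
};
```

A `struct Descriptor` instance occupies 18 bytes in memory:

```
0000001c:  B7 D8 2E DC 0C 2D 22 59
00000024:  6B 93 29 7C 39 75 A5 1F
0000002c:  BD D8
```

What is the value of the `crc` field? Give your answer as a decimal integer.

`crc` follows `length` (4 B), `payload_len` (2 B), `timestamp` (4 B), so it starts at offset 4 + 2 + 4 = 10 and occupies 8 bytes.
Bytes at offsets 10..17: 29 7C 39 75 A5 1F BD D8.
In little-endian order the low byte comes first in memory.
Reassemble most-significant byte first: D8 BD 1F A5 75 39 7C 29 → 0xD8BD1FA575397C29.
0xD8BD1FA575397C29 = 15617673878287514665.

15617673878287514665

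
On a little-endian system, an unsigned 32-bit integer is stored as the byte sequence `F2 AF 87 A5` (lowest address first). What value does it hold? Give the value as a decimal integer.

Little-endian: lowest address holds the least-significant byte.
Reassemble most-significant byte first: A5 87 AF F2 → 0xA587AFF2.
0xA587AFF2 = 2777133042.

2777133042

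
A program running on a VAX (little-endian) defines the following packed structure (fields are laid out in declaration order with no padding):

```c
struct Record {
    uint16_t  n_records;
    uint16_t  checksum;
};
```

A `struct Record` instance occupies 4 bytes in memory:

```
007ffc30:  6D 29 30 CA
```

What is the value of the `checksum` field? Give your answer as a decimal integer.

`checksum` follows `n_records` (2 bytes), so it starts at byte offset 2 and occupies 2 bytes.
Bytes at offsets 2..3: 30 CA.
Little-endian stores the least-significant byte at the lowest address.
Reassemble most-significant byte first: CA 30 → 0xCA30.
0xCA30 = 51760.

51760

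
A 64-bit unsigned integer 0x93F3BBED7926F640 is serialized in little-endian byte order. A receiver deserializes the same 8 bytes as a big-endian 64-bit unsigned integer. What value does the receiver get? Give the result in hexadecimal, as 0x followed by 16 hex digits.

0x40F62679EDBBF393

Stored little-endian, the bytes at ascending addresses are 40 F6 26 79 ED BB F3 93.
Read back as big-endian, the last byte is least significant, giving 0x40F62679EDBBF393.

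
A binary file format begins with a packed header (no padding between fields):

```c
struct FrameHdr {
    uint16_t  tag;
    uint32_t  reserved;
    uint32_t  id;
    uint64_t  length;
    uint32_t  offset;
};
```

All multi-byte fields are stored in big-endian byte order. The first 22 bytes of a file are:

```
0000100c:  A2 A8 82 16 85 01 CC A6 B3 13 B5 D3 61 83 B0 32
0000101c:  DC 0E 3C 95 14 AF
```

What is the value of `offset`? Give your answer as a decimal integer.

1016403119

`offset` follows `tag` (2 B), `reserved` (4 B), `id` (4 B), `length` (8 B), so it starts at offset 2 + 4 + 4 + 8 = 18 and occupies 4 bytes.
Bytes at offsets 18..21: 3C 95 14 AF.
In big-endian order the high byte comes first in memory.
The bytes are already most-significant first: 0x3C9514AF.
0x3C9514AF = 1016403119.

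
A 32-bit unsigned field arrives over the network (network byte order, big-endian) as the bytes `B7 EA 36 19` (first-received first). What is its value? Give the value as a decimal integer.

3085579801

In big-endian order the high byte comes first in memory.
The bytes are already most-significant first: 0xB7EA3619.
0xB7EA3619 = 3085579801.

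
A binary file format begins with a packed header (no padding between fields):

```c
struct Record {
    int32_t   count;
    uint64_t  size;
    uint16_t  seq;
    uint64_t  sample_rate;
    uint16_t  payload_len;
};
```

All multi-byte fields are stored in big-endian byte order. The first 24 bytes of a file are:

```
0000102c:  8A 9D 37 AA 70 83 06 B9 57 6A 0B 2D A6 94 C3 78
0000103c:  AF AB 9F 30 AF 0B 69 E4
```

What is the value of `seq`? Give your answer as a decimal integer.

42644

`seq` follows `count` (4 B), `size` (8 B), so it starts at offset 4 + 8 = 12 and occupies 2 bytes.
Bytes at offsets 12..13: A6 94.
In big-endian order the high byte comes first in memory.
The bytes are already most-significant first: 0xA694.
0xA694 = 42644.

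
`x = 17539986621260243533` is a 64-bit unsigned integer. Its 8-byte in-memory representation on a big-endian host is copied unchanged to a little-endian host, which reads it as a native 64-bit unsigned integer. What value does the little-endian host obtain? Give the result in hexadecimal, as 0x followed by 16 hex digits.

0x4D2252B5E68C6AF3

17539986621260243533 in 64-bit hexadecimal is 0xF36A8CE6B552224D.
Stored big-endian, the bytes at ascending addresses are F3 6A 8C E6 B5 52 22 4D.
Read back as little-endian, the first byte is least significant, giving 0x4D2252B5E68C6AF3.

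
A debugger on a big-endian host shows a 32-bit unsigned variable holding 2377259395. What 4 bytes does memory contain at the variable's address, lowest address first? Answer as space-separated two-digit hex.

2377259395 in hexadecimal, padded to 32 bits, is 0x8DB21983.
Split into bytes (most-significant first): 8D B2 19 83.
In big-endian order the high byte comes first in memory.
So the memory order matches the most-significant-first order: 8D B2 19 83.

8D B2 19 83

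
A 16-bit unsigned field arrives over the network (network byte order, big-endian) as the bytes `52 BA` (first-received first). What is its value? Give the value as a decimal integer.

Big-endian stores the most-significant byte at the lowest address.
The bytes are already most-significant first: 0x52BA.
0x52BA = 21178.

21178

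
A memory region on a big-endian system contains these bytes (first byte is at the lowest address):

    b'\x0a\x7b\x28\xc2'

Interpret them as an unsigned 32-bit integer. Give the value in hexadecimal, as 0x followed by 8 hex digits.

Big-endian: lowest address holds the most-significant byte.
The bytes are already most-significant first: 0x0A7B28C2.

0x0A7B28C2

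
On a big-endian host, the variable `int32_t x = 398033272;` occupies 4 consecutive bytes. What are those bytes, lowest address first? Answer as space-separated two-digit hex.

17 B9 81 78

398033272 in hexadecimal, padded to 32 bits, is 0x17B98178.
Split into bytes (most-significant first): 17 B9 81 78.
Big-endian: lowest address holds the most-significant byte.
So the memory order matches the most-significant-first order: 17 B9 81 78.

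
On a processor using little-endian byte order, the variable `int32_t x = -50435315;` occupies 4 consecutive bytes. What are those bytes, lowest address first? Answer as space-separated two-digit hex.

Two's complement of -50435315 in 32 bits: 50435315 = 0x030194F3; invert → 0xFCFE6B0C; add 1 → 0xFCFE6B0D.
Split into bytes (most-significant first): FC FE 6B 0D.
Little-endian stores the least-significant byte at the lowest address.
So at ascending addresses the bytes are 0D 6B FE FC.

0D 6B FE FC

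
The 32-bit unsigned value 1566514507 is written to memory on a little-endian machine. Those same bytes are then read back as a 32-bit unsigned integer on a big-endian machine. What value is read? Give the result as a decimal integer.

1566514507 in 32-bit hexadecimal is 0x5D5F1D4B.
Stored little-endian, the bytes at ascending addresses are 4B 1D 5F 5D.
Read back as big-endian, the last byte is least significant, giving 0x4B1D5F5D.
0x4B1D5F5D = 1260216157.

1260216157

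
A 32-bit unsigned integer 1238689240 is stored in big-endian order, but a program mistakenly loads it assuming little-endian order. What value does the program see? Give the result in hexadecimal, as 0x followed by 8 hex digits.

1238689240 in 32-bit hexadecimal is 0x49D4E5D8.
Stored big-endian, the bytes at ascending addresses are 49 D4 E5 D8.
Read back as little-endian, the first byte is least significant, giving 0xD8E5D449.

0xD8E5D449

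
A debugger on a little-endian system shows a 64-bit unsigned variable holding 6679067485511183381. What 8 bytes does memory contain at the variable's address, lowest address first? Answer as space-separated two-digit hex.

15 6C C1 A8 7D D0 B0 5C

6679067485511183381 in hexadecimal, padded to 64 bits, is 0x5CB0D07DA8C16C15.
Split into bytes (most-significant first): 5C B0 D0 7D A8 C1 6C 15.
Little-endian stores the least-significant byte at the lowest address.
So at ascending addresses the bytes are 15 6C C1 A8 7D D0 B0 5C.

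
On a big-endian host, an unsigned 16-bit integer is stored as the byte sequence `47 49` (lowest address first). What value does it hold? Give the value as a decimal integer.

In big-endian order the high byte comes first in memory.
The bytes are already most-significant first: 0x4749.
0x4749 = 18249.

18249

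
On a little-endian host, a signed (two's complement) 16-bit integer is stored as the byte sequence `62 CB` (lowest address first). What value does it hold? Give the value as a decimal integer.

Little-endian: lowest address holds the least-significant byte.
Reassemble most-significant byte first: CB 62 → 0xCB62.
Top bit is set, so as a signed 16-bit value this is 0xCB62 − 2^16 = -13470.

-13470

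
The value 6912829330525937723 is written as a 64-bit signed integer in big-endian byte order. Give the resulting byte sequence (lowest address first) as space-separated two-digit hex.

5F EF 4D A6 7E E6 60 3B

6912829330525937723 in hexadecimal, padded to 64 bits, is 0x5FEF4DA67EE6603B.
Split into bytes (most-significant first): 5F EF 4D A6 7E E6 60 3B.
Big-endian: lowest address holds the most-significant byte.
So the memory order matches the most-significant-first order: 5F EF 4D A6 7E E6 60 3B.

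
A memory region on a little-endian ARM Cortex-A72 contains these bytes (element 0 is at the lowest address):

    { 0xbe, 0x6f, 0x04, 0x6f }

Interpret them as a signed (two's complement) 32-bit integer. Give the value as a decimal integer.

1862561726

Little-endian stores the least-significant byte at the lowest address.
Reassemble most-significant byte first: 6F 04 6F BE → 0x6F046FBE.
0x6F046FBE = 1862561726.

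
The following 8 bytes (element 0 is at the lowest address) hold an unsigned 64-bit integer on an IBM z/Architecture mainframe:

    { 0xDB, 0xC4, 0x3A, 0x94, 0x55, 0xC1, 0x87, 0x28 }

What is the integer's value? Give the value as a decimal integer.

15835846598509823784

Big-endian: lowest address holds the most-significant byte.
The bytes are already most-significant first: 0xDBC43A9455C18728.
0xDBC43A9455C18728 = 15835846598509823784.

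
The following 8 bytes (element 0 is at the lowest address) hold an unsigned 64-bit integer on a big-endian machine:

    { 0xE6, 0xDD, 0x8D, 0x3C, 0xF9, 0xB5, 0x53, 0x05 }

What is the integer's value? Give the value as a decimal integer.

16635607891603444485

In big-endian order the high byte comes first in memory.
The bytes are already most-significant first: 0xE6DD8D3CF9B55305.
0xE6DD8D3CF9B55305 = 16635607891603444485.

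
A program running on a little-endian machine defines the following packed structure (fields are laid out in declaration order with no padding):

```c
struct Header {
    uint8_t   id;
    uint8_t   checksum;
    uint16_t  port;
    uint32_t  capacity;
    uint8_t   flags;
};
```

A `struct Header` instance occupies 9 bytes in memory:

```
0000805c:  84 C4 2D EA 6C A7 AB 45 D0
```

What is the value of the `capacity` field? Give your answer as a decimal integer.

`capacity` follows `id` (1 B), `checksum` (1 B), `port` (2 B), so it starts at offset 1 + 1 + 2 = 4 and occupies 4 bytes.
Bytes at offsets 4..7: 6C A7 AB 45.
In little-endian order the low byte comes first in memory.
Reassemble most-significant byte first: 45 AB A7 6C → 0x45ABA76C.
0x45ABA76C = 1168877420.

1168877420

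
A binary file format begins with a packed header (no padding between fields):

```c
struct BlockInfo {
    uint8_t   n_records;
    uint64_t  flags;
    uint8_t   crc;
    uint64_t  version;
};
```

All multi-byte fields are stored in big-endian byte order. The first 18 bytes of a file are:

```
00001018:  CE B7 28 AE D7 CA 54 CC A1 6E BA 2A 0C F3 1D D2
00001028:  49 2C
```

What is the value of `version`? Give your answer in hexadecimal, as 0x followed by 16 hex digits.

0xBA2A0CF31DD2492C

`version` follows `n_records` (1 B), `flags` (8 B), `crc` (1 B), so it starts at offset 1 + 8 + 1 = 10 and occupies 8 bytes.
Bytes at offsets 10..17: BA 2A 0C F3 1D D2 49 2C.
In big-endian order the high byte comes first in memory.
The bytes are already most-significant first: 0xBA2A0CF31DD2492C.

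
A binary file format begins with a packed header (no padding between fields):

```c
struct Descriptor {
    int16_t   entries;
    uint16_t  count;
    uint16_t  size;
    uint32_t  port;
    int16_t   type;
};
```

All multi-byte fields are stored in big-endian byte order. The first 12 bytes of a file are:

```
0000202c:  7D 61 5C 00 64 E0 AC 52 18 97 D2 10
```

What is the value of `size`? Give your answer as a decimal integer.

25824

`size` follows `entries` (2 B), `count` (2 B), so it starts at offset 2 + 2 = 4 and occupies 2 bytes.
Bytes at offsets 4..5: 64 E0.
Big-endian: lowest address holds the most-significant byte.
The bytes are already most-significant first: 0x64E0.
0x64E0 = 25824.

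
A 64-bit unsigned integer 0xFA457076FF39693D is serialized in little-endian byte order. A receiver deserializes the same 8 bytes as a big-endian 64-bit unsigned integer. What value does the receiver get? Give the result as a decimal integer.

Stored little-endian, the bytes at ascending addresses are 3D 69 39 FF 76 70 45 FA.
Read back as big-endian, the last byte is least significant, giving 0x3D6939FF767045FA.
0x3D6939FF767045FA = 4425131878234736122.

4425131878234736122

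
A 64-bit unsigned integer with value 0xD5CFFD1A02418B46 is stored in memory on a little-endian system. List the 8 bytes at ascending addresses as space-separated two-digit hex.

Split into bytes (most-significant first): D5 CF FD 1A 02 41 8B 46.
Little-endian: lowest address holds the least-significant byte.
So at ascending addresses the bytes are 46 8B 41 02 1A FD CF D5.

46 8B 41 02 1A FD CF D5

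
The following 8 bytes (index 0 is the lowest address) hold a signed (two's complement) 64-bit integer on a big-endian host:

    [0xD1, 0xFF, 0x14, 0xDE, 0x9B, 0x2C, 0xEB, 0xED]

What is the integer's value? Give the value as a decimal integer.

-3314907854402688019

In big-endian order the high byte comes first in memory.
The bytes are already most-significant first: 0xD1FF14DE9B2CEBED.
Top bit is set, so as a signed 64-bit value this is 0xD1FF14DE9B2CEBED − 2^64 = -3314907854402688019.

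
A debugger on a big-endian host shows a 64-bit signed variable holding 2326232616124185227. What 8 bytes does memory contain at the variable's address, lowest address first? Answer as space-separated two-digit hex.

2326232616124185227 in hexadecimal, padded to 64 bits, is 0x2048703D4D027A8B.
Split into bytes (most-significant first): 20 48 70 3D 4D 02 7A 8B.
In big-endian order the high byte comes first in memory.
So the memory order matches the most-significant-first order: 20 48 70 3D 4D 02 7A 8B.

20 48 70 3D 4D 02 7A 8B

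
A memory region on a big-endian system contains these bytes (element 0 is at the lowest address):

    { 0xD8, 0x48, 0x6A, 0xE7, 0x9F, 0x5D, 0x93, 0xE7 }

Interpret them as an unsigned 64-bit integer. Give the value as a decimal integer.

15584824053559301095

Big-endian: lowest address holds the most-significant byte.
The bytes are already most-significant first: 0xD8486AE79F5D93E7.
0xD8486AE79F5D93E7 = 15584824053559301095.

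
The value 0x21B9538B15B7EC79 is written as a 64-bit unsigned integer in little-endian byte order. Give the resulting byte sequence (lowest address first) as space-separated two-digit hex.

79 EC B7 15 8B 53 B9 21

Split into bytes (most-significant first): 21 B9 53 8B 15 B7 EC 79.
In little-endian order the low byte comes first in memory.
So at ascending addresses the bytes are 79 EC B7 15 8B 53 B9 21.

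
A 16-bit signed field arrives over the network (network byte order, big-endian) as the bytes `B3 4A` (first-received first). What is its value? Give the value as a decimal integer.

Big-endian: lowest address holds the most-significant byte.
The bytes are already most-significant first: 0xB34A.
Top bit is set, so as a signed 16-bit value this is 0xB34A − 2^16 = -19638.

-19638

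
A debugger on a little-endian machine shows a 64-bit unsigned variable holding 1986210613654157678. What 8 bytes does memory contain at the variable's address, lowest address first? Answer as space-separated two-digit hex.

1986210613654157678 in hexadecimal, padded to 64 bits, is 0x1B9070079BF7796E.
Split into bytes (most-significant first): 1B 90 70 07 9B F7 79 6E.
In little-endian order the low byte comes first in memory.
So at ascending addresses the bytes are 6E 79 F7 9B 07 70 90 1B.

6E 79 F7 9B 07 70 90 1B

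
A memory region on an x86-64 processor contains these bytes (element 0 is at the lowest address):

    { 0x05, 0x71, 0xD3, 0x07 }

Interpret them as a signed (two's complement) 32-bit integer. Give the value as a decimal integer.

131297541

In little-endian order the low byte comes first in memory.
Reassemble most-significant byte first: 07 D3 71 05 → 0x07D37105.
0x07D37105 = 131297541.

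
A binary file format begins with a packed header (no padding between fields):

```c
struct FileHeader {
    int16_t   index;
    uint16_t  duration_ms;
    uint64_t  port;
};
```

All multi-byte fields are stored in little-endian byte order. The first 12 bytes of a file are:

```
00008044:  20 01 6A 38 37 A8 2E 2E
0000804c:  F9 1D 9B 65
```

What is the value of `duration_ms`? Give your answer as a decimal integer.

`duration_ms` follows `index` (2 bytes), so it starts at byte offset 2 and occupies 2 bytes.
Bytes at offsets 2..3: 6A 38.
In little-endian order the low byte comes first in memory.
Reassemble most-significant byte first: 38 6A → 0x386A.
0x386A = 14442.

14442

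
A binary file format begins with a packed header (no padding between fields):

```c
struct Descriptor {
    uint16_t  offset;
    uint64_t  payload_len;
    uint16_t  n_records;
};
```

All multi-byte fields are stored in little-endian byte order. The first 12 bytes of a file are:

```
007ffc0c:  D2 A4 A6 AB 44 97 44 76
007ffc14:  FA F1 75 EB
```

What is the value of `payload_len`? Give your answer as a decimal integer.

`payload_len` follows `offset` (2 bytes), so it starts at byte offset 2 and occupies 8 bytes.
Bytes at offsets 2..9: A6 AB 44 97 44 76 FA F1.
Little-endian stores the least-significant byte at the lowest address.
Reassemble most-significant byte first: F1 FA 76 44 97 44 AB A6 → 0xF1FA76449744ABA6.
0xF1FA76449744ABA6 = 17436378944286010278.

17436378944286010278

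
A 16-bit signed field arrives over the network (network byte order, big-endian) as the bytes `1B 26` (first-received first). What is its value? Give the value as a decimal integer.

Big-endian stores the most-significant byte at the lowest address.
The bytes are already most-significant first: 0x1B26.
0x1B26 = 6950.

6950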